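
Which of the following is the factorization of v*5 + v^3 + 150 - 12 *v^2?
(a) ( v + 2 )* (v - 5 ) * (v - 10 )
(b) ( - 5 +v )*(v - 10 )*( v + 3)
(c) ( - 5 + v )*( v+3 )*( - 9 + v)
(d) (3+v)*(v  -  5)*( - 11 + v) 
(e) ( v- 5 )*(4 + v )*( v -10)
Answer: b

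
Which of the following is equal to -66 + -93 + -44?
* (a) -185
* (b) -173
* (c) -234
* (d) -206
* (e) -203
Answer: e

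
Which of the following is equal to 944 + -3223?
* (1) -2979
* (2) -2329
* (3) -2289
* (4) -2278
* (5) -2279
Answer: 5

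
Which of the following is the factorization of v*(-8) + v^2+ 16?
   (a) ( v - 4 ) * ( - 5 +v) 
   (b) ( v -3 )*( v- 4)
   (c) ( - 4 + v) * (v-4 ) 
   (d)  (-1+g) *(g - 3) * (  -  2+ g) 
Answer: c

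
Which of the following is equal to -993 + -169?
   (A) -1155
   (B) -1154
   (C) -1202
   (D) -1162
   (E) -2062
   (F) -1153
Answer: D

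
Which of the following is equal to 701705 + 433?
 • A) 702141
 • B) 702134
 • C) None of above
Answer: C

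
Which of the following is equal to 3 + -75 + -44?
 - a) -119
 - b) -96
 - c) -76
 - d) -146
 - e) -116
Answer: e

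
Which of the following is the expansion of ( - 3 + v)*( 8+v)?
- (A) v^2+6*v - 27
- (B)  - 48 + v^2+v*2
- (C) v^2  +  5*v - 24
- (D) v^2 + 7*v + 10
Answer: C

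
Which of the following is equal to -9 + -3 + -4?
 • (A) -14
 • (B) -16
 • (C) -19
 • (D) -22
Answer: B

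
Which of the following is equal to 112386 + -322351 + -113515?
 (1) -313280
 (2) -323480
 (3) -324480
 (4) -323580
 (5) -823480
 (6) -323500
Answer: 2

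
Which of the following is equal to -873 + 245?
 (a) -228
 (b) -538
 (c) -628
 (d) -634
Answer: c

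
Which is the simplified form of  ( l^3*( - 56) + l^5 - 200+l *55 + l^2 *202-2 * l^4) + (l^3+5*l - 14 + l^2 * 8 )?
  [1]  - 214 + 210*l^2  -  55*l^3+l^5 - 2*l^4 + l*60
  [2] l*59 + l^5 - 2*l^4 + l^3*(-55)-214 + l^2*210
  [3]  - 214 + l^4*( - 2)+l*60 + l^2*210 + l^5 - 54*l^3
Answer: 1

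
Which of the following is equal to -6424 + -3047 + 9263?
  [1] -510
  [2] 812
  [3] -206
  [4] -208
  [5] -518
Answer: 4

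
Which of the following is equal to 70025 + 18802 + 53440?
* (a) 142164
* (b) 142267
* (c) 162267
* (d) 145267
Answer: b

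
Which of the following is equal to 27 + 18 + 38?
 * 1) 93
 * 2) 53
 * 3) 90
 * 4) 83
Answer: 4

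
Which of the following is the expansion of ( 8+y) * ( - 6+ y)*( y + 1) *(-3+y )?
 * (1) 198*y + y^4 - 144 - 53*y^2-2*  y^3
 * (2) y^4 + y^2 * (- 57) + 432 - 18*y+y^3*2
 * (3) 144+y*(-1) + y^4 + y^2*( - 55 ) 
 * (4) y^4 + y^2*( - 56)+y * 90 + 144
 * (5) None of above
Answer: 5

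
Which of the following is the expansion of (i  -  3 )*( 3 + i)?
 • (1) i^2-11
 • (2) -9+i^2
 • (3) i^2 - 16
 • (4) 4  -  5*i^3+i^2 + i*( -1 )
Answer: 2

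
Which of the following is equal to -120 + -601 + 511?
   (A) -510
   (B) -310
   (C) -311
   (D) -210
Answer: D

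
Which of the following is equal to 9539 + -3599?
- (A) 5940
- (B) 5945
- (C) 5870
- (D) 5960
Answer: A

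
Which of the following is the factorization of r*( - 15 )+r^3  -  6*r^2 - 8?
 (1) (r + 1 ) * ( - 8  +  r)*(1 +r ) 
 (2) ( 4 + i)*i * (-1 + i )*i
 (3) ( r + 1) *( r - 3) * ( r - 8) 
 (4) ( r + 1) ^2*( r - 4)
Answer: 1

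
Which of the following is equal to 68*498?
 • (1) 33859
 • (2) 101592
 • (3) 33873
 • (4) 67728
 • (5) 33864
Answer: 5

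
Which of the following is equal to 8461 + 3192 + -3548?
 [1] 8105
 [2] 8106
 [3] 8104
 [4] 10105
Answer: 1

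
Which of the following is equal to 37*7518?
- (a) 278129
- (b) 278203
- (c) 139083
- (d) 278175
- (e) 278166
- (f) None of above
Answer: e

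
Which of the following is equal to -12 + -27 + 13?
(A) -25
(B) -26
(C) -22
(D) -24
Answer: B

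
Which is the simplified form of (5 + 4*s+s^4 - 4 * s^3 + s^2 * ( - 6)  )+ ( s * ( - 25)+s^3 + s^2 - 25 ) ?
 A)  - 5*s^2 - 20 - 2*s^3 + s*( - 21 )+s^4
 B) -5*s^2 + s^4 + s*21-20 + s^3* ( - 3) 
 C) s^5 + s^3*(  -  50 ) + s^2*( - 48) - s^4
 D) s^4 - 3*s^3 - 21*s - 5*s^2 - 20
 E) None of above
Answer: D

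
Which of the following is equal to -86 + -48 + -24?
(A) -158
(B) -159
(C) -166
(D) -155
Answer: A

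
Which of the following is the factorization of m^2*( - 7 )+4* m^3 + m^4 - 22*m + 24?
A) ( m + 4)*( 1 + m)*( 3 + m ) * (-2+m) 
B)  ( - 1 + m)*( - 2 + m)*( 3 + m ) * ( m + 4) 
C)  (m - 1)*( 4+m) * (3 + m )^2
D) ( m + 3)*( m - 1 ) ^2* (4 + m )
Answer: B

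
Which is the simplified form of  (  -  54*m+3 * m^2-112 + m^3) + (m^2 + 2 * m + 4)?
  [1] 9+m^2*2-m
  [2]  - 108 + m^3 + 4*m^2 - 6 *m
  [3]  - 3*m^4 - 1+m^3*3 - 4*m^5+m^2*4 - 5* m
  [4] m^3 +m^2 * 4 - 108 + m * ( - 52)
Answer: 4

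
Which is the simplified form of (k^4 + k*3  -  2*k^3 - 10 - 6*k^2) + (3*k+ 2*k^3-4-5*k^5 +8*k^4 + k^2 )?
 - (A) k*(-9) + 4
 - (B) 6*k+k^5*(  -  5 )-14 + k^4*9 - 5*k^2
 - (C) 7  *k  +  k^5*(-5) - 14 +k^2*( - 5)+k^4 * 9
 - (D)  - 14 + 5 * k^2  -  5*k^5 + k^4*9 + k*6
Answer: B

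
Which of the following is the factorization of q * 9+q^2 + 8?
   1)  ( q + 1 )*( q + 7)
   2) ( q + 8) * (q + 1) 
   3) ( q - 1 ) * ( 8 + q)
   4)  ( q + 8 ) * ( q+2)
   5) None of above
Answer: 2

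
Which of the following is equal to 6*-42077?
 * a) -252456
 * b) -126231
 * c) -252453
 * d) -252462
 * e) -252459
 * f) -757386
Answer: d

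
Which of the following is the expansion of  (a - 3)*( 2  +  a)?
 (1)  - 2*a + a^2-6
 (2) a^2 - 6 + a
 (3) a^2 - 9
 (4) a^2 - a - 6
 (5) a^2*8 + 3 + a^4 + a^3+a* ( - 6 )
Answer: 4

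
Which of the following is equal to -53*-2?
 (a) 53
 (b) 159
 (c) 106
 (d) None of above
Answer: c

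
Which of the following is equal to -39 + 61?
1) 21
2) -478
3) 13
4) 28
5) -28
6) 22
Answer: 6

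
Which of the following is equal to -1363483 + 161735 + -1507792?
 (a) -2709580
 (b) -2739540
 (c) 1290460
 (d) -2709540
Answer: d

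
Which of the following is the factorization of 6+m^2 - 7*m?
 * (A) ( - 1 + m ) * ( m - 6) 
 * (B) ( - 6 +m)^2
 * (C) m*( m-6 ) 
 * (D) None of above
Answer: A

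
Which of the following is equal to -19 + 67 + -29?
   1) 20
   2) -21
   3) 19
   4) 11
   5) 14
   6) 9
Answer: 3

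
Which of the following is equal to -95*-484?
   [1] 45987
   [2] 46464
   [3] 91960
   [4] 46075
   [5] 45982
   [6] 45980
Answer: 6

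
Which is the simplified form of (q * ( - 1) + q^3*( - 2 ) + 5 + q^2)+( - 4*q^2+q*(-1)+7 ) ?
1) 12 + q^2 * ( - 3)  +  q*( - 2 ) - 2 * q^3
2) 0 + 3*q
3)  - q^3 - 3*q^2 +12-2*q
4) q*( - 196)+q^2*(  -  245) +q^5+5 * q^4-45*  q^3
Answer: 1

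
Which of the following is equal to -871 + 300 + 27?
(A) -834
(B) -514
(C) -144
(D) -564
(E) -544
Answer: E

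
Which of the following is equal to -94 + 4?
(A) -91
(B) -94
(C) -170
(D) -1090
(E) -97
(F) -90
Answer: F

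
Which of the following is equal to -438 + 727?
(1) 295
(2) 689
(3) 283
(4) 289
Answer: 4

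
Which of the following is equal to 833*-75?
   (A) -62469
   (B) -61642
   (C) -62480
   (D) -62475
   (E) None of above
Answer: D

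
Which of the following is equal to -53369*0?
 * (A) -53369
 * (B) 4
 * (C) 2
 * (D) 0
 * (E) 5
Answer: D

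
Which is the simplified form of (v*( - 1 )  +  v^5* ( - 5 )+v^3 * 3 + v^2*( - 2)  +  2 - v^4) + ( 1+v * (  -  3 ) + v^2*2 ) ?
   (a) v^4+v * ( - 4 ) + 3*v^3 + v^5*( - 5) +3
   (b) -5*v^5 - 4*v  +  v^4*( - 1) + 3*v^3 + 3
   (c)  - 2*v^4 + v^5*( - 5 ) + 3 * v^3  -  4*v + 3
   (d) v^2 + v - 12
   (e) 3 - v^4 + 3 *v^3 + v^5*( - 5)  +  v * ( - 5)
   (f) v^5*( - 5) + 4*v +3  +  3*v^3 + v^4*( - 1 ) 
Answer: b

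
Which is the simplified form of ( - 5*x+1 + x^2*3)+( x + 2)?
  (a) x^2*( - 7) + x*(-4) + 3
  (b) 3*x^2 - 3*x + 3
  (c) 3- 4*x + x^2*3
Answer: c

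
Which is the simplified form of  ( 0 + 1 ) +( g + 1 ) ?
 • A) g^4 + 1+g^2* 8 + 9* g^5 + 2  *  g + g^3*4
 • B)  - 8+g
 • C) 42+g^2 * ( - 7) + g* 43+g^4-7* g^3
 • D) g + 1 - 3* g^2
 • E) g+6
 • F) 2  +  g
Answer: F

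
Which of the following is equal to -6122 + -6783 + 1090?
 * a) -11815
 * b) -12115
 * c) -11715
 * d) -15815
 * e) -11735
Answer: a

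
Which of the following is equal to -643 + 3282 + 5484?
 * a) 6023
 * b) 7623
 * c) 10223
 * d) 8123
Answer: d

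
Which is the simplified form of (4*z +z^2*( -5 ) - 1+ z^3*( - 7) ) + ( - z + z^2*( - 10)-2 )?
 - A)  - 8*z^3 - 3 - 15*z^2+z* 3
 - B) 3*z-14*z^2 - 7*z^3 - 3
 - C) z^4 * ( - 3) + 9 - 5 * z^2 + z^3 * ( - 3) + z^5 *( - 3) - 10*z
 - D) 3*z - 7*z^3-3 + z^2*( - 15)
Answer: D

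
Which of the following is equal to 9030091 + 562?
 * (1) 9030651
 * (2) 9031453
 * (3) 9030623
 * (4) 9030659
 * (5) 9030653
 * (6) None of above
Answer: 5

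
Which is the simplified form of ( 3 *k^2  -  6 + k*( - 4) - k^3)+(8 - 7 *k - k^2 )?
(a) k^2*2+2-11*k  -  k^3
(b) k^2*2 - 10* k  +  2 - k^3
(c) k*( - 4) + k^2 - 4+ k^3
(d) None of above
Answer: a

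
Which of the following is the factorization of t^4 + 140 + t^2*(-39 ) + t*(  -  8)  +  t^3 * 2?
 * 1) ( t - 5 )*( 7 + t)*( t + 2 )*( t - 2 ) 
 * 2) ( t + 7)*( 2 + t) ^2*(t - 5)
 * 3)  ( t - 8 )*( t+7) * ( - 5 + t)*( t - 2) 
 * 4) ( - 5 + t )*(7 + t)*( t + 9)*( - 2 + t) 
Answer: 1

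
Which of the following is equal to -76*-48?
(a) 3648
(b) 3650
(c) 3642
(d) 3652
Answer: a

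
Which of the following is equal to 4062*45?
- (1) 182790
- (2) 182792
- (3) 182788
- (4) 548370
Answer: 1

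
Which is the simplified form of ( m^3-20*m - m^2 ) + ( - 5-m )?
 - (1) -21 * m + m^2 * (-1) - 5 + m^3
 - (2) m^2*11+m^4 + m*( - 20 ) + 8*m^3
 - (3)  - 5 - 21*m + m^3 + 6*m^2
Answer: 1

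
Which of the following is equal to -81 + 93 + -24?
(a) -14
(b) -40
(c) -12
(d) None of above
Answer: c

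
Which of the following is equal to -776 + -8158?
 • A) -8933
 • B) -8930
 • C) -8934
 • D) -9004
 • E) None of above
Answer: C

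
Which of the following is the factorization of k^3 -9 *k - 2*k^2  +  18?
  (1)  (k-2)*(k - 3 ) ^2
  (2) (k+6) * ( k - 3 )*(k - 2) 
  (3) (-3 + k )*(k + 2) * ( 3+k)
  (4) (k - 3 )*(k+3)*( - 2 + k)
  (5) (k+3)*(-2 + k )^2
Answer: 4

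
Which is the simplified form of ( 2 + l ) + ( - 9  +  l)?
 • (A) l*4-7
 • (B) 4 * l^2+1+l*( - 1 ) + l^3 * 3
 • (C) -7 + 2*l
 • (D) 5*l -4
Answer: C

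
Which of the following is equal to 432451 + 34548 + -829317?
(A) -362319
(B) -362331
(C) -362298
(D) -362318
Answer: D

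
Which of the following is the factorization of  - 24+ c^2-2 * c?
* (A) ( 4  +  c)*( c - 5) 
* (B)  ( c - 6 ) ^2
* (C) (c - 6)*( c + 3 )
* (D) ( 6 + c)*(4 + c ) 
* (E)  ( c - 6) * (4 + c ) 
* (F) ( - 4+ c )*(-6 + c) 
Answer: E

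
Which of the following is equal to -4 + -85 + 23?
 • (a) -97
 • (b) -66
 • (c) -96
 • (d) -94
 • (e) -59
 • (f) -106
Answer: b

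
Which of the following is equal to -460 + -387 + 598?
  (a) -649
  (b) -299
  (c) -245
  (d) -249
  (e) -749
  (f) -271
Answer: d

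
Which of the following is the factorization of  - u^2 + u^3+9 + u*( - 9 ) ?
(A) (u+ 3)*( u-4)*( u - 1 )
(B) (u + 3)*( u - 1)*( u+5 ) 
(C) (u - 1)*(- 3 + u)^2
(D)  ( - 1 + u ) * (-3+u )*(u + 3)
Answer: D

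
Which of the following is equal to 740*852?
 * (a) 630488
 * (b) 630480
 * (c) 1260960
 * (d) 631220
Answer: b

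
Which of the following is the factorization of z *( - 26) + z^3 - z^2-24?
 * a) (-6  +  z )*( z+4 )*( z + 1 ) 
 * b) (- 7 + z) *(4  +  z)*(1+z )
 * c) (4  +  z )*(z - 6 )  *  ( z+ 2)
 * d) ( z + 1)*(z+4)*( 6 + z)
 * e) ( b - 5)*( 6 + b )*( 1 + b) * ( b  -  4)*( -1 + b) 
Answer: a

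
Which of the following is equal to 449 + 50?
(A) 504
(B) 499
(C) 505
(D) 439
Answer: B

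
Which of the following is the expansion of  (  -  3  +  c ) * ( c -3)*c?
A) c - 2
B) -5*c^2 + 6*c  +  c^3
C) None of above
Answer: C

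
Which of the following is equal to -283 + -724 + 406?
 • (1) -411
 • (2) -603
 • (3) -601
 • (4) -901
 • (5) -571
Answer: 3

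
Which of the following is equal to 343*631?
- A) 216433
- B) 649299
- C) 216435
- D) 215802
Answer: A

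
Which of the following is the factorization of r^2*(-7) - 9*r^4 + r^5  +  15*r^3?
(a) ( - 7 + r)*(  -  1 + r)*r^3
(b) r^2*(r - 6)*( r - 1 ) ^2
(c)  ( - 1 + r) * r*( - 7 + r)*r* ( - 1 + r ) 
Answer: c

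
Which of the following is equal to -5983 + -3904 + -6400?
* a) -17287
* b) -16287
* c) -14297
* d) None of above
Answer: b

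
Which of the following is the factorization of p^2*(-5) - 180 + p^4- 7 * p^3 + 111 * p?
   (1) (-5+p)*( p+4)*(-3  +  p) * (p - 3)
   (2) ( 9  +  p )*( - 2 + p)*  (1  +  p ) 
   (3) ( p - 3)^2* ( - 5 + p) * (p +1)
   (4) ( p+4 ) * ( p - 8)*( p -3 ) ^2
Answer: 1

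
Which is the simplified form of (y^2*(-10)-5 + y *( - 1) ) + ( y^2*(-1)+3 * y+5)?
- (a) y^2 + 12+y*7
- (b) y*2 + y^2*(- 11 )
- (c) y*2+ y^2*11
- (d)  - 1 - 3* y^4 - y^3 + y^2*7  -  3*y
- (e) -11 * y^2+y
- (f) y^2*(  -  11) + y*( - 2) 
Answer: b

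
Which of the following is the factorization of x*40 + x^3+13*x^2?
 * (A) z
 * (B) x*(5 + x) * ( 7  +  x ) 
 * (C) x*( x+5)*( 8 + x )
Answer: C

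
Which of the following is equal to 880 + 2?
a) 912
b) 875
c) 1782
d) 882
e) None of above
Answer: d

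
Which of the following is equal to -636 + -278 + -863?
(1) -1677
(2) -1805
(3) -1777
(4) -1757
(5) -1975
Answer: 3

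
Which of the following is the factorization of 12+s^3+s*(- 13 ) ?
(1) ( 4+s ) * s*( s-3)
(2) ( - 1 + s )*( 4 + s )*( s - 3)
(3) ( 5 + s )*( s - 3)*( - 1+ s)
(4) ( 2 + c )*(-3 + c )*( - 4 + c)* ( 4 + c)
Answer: 2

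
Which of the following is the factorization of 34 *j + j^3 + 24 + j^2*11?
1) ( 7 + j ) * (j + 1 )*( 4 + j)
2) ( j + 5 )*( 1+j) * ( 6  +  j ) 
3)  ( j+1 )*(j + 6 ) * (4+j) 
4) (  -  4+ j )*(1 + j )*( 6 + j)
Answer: 3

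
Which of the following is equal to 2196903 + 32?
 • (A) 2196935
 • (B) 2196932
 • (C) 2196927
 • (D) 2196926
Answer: A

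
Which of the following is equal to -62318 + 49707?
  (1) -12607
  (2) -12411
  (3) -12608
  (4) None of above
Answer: 4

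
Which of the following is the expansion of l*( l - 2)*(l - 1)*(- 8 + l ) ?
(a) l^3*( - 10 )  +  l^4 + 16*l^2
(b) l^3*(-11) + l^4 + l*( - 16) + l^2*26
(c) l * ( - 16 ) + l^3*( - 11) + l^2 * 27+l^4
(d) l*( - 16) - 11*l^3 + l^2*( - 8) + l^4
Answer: b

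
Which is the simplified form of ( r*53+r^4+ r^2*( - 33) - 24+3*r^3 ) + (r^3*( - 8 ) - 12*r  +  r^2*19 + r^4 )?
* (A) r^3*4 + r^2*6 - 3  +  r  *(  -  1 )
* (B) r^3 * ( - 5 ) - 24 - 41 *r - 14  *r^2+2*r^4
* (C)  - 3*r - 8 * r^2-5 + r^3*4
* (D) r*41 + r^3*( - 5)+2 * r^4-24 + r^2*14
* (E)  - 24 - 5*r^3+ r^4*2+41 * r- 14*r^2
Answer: E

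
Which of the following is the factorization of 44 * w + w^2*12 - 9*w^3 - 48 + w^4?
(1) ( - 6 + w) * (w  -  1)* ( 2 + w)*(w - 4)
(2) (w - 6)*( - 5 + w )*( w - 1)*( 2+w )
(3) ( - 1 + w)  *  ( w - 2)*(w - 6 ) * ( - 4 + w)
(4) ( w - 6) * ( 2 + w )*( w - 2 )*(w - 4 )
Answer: 1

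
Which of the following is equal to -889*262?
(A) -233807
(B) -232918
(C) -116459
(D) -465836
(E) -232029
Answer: B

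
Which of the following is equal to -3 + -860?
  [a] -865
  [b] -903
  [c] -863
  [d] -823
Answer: c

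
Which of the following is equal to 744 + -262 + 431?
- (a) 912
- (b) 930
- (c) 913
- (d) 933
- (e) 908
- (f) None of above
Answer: c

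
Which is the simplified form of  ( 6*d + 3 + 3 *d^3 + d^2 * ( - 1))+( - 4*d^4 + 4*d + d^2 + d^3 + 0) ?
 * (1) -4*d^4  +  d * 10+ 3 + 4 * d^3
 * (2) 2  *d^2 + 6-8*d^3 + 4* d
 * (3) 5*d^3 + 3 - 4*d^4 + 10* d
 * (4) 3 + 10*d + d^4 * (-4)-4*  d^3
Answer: 1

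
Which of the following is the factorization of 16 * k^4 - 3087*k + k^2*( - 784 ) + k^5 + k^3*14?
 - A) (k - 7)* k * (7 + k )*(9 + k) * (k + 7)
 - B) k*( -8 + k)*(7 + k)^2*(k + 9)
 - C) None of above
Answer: A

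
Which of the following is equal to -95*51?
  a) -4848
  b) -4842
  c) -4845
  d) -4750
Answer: c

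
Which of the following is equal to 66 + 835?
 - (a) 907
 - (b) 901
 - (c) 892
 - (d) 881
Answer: b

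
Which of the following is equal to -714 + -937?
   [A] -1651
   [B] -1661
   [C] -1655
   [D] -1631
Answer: A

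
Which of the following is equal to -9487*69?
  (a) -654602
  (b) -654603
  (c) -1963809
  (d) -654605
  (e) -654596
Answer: b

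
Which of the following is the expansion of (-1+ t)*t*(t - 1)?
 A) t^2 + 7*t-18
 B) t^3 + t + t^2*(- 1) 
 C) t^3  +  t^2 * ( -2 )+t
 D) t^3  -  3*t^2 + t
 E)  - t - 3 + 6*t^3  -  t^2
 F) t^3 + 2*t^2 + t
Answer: C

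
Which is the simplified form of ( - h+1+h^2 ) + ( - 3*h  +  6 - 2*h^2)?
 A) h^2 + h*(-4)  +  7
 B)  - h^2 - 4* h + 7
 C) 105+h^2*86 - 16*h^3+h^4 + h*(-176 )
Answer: B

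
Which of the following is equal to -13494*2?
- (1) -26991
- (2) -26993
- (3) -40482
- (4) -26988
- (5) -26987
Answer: 4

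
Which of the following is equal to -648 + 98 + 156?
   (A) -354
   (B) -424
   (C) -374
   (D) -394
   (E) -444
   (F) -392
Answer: D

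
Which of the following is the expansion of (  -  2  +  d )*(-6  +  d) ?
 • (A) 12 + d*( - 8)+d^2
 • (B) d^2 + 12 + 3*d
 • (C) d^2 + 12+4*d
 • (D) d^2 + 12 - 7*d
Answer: A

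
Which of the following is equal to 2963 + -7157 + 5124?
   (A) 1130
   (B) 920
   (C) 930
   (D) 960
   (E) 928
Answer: C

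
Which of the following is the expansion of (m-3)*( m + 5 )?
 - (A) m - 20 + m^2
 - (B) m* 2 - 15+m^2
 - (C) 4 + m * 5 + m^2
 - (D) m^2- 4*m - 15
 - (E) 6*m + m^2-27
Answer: B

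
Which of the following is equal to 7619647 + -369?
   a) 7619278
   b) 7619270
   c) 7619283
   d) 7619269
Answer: a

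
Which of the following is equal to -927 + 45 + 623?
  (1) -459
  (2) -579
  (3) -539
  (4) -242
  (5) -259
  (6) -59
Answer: 5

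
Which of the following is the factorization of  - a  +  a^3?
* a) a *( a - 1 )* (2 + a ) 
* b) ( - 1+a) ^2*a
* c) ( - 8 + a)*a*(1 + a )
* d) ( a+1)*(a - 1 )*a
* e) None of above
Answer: d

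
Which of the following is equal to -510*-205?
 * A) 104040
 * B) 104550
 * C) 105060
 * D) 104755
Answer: B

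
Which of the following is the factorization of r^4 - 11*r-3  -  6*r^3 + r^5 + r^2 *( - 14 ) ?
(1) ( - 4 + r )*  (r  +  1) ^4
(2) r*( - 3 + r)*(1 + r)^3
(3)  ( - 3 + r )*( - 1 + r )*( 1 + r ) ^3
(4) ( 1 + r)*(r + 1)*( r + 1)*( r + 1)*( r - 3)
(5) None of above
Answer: 4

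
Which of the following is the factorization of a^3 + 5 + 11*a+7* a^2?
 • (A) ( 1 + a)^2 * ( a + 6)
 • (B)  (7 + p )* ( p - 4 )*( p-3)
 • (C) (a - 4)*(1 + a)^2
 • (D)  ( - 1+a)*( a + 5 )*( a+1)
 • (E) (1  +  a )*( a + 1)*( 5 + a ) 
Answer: E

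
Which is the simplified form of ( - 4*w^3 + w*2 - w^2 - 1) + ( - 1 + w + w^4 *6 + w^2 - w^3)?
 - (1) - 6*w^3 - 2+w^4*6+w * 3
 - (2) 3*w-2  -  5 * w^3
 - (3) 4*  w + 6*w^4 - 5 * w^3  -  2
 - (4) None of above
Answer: 4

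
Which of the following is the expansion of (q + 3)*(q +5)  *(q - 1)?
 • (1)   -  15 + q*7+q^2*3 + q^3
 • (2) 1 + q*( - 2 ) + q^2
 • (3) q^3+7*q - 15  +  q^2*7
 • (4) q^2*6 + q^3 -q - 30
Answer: 3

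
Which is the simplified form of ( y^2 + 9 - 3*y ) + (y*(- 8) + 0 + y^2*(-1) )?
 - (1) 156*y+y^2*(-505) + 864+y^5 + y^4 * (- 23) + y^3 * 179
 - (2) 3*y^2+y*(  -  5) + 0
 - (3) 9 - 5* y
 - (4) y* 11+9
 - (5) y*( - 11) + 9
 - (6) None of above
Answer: 5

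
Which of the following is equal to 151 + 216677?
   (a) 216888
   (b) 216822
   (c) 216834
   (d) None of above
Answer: d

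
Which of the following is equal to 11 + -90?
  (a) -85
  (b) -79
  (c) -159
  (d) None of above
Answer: b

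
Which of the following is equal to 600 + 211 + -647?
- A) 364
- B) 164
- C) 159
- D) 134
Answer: B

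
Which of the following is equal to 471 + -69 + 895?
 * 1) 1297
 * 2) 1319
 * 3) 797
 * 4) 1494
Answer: 1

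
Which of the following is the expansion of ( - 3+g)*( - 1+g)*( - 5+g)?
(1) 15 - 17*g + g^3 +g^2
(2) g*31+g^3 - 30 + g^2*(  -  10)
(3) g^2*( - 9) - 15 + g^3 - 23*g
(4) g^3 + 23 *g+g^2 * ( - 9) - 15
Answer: 4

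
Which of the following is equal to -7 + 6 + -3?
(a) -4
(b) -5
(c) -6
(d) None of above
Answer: a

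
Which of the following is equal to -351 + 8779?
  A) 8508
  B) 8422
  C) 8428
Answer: C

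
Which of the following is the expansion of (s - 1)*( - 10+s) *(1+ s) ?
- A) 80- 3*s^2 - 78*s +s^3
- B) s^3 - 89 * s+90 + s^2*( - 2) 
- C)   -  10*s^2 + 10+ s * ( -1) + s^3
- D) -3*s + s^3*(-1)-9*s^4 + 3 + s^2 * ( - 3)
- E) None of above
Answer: C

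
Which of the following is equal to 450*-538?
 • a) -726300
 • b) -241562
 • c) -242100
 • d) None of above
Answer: c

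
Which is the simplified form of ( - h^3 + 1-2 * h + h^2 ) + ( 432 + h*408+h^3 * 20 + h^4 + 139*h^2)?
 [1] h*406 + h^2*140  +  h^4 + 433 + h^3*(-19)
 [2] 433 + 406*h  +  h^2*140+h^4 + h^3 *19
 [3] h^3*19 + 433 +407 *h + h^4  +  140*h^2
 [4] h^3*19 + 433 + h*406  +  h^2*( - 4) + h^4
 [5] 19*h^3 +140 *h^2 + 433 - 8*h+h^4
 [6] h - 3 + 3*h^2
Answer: 2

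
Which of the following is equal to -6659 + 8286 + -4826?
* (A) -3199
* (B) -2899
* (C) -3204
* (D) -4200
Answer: A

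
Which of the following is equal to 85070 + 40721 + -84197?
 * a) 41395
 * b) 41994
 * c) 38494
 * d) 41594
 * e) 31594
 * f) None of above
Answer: d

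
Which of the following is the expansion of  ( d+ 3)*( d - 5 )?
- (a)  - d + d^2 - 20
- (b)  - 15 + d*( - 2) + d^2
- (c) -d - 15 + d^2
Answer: b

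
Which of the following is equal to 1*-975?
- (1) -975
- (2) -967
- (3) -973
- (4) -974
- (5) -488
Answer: 1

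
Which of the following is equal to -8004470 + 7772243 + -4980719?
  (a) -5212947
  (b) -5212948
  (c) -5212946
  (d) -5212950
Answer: c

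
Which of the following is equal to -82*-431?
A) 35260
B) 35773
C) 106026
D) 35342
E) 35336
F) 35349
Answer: D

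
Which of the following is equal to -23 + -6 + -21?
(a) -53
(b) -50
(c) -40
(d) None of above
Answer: b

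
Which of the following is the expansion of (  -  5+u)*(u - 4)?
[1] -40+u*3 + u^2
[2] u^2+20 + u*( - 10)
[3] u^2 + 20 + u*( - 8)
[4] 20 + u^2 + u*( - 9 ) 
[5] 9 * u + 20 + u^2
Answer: 4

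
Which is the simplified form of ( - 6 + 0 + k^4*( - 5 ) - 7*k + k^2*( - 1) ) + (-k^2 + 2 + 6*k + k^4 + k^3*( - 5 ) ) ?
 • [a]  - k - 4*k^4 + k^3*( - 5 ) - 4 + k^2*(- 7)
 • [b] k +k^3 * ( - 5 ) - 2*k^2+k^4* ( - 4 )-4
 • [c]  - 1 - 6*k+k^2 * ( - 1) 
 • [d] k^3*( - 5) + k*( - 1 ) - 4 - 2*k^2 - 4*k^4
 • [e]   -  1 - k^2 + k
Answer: d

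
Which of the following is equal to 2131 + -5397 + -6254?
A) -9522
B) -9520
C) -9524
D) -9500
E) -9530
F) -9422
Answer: B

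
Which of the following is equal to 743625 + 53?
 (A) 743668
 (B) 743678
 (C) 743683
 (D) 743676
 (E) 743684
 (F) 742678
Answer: B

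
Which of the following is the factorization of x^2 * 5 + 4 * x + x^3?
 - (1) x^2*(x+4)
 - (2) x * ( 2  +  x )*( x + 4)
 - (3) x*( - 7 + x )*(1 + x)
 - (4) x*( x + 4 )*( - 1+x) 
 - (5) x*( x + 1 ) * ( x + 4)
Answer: 5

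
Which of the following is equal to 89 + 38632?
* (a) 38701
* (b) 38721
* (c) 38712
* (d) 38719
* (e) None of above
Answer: b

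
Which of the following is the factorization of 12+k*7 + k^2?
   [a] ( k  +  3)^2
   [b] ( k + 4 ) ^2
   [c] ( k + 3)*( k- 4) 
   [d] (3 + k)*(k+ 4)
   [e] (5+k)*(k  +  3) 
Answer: d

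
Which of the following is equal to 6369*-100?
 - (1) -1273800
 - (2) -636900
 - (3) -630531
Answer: 2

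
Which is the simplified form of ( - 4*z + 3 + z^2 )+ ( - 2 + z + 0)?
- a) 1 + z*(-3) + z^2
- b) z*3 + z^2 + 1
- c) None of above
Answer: a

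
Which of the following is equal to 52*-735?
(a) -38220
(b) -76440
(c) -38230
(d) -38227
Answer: a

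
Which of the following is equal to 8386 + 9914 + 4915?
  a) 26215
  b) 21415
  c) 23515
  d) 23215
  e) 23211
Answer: d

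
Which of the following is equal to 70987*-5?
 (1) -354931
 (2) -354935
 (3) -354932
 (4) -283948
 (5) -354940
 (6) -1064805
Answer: 2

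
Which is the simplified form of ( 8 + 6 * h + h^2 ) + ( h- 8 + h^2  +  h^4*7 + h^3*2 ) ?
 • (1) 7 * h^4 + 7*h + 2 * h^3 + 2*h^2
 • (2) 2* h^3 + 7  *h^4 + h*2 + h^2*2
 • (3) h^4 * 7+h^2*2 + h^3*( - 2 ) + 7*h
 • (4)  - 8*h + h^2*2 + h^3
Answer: 1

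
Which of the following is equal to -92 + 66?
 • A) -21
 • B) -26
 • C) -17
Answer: B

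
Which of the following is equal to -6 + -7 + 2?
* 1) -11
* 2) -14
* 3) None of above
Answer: 1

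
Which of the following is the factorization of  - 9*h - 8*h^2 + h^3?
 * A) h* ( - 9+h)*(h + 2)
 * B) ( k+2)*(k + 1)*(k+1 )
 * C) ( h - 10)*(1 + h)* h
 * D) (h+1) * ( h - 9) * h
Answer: D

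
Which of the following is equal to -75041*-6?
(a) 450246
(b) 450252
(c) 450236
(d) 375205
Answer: a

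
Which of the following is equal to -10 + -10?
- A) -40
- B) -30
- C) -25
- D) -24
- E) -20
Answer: E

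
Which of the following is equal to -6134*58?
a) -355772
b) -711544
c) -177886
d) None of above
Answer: a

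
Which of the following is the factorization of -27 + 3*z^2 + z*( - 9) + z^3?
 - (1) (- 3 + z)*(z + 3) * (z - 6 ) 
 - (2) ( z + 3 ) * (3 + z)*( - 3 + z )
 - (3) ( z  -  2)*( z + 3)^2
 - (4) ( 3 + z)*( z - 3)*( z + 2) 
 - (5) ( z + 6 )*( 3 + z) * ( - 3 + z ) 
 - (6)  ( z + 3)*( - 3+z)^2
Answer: 2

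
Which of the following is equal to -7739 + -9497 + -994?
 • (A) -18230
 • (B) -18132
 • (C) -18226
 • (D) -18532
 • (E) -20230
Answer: A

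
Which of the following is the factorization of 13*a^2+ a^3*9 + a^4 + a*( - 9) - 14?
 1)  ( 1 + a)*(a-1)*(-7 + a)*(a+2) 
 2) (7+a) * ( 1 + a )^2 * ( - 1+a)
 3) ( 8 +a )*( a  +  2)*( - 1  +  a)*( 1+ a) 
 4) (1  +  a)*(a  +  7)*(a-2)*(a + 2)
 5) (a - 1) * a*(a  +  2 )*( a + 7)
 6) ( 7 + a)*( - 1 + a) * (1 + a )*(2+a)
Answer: 6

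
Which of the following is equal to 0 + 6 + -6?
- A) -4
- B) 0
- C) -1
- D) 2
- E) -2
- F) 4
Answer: B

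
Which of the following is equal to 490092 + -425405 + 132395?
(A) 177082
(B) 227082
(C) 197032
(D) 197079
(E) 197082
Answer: E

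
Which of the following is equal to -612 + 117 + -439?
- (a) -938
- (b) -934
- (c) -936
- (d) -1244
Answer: b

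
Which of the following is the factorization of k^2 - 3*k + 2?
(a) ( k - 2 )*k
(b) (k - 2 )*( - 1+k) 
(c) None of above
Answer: b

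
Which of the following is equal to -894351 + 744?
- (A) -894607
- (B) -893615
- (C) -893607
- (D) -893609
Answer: C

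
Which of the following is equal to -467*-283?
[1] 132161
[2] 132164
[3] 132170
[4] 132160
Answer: 1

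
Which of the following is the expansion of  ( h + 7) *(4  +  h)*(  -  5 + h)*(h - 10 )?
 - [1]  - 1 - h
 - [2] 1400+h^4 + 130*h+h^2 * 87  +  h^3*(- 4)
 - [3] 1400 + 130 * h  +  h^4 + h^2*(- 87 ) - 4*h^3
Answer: 3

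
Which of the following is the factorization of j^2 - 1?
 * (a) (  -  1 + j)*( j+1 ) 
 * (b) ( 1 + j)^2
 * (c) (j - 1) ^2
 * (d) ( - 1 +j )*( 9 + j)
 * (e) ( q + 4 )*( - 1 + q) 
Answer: a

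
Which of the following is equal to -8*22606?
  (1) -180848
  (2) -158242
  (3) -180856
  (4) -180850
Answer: 1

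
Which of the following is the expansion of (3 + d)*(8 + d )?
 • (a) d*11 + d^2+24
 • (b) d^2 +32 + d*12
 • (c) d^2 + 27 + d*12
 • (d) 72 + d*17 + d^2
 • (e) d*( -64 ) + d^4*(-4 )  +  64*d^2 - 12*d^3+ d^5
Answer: a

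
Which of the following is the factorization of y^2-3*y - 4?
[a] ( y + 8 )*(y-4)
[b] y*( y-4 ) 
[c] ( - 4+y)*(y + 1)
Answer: c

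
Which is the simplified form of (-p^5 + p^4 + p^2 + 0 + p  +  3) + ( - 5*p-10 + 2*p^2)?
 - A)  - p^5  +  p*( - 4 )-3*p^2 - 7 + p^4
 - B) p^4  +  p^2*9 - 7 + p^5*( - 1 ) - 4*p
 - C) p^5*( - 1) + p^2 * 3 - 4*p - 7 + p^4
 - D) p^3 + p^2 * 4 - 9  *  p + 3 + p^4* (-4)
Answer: C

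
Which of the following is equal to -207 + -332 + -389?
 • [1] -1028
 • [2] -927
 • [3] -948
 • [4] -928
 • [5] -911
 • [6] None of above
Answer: 4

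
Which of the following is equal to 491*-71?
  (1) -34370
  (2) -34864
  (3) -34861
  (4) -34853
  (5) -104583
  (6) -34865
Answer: 3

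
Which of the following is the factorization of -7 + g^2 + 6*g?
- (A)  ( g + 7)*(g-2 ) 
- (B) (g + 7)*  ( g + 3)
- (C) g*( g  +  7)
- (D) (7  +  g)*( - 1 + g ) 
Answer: D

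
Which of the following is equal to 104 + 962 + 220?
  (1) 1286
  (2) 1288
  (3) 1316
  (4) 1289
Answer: 1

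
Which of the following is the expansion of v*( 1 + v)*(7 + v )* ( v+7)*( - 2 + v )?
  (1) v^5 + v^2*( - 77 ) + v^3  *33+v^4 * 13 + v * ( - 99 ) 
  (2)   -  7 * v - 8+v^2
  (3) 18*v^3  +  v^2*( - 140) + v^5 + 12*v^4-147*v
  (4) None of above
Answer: 4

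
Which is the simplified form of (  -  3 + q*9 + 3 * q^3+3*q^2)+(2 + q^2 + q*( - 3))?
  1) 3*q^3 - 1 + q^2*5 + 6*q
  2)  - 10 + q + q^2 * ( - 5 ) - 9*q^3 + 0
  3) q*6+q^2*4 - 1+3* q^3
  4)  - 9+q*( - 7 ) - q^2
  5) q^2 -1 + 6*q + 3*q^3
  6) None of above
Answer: 3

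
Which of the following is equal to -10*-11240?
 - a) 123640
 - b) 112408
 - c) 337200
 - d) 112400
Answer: d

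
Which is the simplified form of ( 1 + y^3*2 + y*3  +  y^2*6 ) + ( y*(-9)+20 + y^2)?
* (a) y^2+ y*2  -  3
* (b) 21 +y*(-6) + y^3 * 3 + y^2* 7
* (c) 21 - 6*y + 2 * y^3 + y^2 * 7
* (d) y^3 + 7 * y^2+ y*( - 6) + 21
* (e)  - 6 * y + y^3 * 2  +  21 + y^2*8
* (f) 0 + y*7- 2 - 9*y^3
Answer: c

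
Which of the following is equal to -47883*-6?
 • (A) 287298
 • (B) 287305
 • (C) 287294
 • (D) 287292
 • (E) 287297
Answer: A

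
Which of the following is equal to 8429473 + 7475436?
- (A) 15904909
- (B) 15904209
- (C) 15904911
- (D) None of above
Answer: A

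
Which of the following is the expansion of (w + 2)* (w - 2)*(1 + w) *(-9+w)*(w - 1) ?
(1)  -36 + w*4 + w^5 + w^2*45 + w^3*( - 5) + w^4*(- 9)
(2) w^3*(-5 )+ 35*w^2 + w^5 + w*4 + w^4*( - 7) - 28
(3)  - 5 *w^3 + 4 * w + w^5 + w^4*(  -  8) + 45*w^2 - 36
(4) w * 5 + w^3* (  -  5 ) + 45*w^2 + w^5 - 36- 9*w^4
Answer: 1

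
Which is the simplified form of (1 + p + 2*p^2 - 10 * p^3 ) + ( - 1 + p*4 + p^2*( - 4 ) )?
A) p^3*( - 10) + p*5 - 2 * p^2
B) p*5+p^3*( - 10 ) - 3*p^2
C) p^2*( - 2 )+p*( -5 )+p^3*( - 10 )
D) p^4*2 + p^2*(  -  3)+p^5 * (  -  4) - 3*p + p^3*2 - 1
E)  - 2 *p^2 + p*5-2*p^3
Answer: A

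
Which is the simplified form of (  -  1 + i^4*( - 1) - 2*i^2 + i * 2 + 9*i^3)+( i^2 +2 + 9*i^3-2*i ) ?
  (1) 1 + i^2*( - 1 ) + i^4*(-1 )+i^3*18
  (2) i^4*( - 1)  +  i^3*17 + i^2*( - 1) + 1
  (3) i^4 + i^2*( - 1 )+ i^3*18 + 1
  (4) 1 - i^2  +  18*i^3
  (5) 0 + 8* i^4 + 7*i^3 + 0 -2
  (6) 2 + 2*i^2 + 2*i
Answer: 1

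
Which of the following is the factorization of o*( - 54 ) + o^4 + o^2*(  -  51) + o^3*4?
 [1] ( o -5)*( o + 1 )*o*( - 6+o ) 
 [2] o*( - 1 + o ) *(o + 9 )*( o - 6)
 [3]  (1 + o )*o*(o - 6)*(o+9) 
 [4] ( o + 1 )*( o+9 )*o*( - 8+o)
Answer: 3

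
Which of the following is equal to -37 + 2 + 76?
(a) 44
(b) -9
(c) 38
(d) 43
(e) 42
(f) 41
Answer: f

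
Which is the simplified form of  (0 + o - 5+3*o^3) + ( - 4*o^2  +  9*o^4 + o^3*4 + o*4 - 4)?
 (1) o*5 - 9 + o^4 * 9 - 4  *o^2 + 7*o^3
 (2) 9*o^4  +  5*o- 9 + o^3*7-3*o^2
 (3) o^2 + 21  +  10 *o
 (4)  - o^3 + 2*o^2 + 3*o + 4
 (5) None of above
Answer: 1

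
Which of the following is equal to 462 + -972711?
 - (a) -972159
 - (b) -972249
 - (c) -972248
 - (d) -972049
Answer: b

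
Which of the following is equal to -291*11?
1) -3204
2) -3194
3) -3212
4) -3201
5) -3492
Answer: 4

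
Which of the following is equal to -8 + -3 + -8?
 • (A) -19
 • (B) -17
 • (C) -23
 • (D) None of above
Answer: A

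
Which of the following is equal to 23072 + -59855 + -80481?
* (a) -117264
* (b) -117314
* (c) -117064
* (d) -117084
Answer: a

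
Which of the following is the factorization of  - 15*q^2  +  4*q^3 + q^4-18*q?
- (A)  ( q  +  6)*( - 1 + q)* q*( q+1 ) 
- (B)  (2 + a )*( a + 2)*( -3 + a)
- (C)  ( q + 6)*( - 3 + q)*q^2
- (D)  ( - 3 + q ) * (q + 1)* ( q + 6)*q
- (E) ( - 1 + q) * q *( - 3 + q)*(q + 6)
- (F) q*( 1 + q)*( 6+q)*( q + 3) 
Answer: D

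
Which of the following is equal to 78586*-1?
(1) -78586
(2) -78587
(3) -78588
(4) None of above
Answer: 1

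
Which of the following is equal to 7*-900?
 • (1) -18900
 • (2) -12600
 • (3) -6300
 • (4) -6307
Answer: 3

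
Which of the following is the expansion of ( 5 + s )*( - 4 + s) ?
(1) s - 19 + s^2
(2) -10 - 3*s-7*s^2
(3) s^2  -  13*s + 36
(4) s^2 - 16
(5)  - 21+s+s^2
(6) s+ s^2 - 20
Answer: 6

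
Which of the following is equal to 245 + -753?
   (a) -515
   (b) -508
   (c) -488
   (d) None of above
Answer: b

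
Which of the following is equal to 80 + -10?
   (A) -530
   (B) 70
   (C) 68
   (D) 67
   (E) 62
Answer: B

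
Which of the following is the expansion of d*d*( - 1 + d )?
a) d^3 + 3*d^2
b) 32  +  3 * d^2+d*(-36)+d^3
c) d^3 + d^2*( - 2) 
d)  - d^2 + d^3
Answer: d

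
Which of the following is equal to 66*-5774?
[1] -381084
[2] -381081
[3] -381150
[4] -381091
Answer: 1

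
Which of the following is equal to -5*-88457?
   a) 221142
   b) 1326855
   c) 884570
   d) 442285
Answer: d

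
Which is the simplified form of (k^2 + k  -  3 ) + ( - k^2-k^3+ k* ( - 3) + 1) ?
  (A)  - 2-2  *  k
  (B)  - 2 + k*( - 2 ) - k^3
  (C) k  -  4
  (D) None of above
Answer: B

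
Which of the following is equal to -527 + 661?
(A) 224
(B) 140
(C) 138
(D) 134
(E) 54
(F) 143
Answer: D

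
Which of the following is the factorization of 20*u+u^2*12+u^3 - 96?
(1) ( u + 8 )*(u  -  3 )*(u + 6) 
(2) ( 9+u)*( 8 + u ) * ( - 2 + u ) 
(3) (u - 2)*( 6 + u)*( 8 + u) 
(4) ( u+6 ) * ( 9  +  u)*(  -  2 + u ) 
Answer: 3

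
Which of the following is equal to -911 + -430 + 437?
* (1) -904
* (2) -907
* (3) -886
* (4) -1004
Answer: 1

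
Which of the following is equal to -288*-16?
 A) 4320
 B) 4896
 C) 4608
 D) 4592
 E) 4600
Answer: C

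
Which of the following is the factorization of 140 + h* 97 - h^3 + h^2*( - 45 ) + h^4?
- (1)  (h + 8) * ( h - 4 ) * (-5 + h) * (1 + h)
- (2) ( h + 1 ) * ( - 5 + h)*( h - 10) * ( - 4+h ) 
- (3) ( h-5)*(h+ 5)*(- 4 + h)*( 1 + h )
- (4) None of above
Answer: 4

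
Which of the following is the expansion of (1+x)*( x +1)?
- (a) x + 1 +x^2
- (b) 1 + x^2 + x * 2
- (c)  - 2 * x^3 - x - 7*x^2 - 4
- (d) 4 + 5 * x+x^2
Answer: b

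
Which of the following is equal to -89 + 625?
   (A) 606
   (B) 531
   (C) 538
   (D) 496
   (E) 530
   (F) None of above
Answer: F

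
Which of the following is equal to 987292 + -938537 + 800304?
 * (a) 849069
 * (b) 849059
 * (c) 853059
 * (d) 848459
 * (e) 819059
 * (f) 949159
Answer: b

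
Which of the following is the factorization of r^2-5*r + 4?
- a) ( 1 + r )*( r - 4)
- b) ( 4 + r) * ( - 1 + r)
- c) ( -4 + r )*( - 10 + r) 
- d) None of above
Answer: d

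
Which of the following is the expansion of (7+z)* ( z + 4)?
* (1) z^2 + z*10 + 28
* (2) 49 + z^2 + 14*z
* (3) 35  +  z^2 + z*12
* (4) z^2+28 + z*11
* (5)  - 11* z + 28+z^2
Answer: 4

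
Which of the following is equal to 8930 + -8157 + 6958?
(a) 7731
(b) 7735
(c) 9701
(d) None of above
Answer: a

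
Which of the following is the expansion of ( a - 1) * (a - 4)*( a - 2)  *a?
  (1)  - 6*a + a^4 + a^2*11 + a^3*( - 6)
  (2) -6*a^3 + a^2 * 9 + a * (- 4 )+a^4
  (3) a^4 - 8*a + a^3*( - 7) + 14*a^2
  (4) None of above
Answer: 3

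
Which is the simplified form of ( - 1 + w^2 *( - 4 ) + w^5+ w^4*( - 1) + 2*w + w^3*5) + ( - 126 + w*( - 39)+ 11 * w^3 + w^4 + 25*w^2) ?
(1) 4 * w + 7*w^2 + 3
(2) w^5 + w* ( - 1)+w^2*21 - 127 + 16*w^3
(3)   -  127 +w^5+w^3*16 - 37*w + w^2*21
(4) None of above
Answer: 3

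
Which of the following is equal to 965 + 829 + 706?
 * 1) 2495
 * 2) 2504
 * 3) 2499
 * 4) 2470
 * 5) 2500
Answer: 5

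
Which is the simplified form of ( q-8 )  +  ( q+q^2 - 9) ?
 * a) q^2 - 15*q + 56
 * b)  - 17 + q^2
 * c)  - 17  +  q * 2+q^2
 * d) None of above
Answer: c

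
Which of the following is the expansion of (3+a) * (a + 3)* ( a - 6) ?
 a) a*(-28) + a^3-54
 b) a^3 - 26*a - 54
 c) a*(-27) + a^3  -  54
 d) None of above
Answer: c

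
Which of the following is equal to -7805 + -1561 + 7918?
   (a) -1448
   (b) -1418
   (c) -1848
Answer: a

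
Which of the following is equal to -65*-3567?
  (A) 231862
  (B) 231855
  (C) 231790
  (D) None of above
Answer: B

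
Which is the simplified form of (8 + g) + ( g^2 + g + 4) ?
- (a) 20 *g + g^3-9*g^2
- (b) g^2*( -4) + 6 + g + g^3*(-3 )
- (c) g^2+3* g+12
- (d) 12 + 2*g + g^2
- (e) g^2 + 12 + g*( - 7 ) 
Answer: d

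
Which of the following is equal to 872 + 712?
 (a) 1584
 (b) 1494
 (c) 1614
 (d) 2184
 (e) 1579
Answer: a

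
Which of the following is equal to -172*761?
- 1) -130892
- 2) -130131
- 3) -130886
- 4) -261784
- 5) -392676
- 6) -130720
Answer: 1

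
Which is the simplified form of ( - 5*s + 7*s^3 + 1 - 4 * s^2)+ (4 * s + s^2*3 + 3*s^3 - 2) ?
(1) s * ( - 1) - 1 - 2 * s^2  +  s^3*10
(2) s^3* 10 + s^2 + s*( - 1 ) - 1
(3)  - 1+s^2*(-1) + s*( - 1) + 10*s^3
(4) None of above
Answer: 3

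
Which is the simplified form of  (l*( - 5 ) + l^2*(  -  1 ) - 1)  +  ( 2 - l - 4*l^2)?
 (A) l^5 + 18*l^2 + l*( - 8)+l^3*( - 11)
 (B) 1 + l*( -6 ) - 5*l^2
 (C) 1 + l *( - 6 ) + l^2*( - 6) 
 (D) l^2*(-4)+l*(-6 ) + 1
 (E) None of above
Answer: B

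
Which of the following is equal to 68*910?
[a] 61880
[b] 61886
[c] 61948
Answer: a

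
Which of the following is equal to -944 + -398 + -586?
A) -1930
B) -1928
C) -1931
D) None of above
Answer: B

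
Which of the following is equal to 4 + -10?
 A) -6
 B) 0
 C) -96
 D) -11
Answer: A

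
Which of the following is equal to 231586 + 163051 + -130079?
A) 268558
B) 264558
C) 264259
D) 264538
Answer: B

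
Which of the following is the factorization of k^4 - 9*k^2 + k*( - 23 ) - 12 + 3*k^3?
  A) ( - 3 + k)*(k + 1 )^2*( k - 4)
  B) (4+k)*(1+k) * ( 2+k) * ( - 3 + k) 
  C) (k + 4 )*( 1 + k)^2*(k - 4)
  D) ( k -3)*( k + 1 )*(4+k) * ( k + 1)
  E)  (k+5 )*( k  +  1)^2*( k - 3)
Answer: D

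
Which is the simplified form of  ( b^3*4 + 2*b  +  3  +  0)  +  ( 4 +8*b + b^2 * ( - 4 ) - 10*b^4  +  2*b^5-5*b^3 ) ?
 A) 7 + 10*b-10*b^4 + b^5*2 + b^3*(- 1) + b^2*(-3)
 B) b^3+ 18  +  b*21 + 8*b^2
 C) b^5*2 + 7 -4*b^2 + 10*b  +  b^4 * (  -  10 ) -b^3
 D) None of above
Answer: C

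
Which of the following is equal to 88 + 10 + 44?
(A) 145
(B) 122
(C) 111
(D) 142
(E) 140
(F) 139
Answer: D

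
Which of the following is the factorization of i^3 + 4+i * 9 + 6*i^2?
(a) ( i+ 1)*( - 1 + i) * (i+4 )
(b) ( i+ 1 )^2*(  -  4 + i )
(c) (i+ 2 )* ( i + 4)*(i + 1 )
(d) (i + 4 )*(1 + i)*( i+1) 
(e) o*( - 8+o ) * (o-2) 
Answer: d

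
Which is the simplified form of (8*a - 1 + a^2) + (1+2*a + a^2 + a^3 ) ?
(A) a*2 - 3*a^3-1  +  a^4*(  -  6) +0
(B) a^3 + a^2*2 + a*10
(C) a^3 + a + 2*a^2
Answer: B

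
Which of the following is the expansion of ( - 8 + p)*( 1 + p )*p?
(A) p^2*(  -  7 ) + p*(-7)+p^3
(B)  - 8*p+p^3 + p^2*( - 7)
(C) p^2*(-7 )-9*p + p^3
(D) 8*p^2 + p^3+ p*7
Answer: B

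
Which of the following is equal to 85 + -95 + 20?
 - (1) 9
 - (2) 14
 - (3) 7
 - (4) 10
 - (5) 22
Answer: 4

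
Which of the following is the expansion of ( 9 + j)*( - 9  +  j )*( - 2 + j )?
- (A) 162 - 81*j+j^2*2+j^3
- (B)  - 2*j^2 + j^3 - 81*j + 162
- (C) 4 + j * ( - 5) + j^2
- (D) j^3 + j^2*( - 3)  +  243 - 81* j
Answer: B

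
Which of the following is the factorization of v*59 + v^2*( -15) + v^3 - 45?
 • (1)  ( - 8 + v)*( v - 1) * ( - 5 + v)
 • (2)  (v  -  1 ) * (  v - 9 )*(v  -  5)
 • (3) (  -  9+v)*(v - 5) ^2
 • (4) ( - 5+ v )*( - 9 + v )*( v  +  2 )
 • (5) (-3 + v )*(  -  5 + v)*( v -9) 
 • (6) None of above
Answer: 2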